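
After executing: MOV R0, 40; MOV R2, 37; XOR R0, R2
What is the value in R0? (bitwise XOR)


Register state trace:
  MOV R0, 40  → R0 = 40 (0b00101000)
  MOV R2, 37  → R2 = 37 (0b00100101)
  XOR R0, R2  → R0 = 40 XOR 37 = 13 (0b00001101)
Final: R0 = 13

13


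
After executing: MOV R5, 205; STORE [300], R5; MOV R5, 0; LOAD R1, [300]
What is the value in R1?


Register and memory trace:
  MOV R5, 205  → R5 = 205
  STORE [300], R5  → mem[300] = 205
  MOV R5, 0  → R5 = 0
  LOAD R1, [300]  → R1 = mem[300] = 205
Final: R1 = 205

205


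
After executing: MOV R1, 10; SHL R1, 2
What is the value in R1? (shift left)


Register state trace:
  MOV R1, 10  → R1 = 10
  SHL R1, 2  → R1 = 10 << 2 = 10 * 2^2 = 40
Final: R1 = 40

40


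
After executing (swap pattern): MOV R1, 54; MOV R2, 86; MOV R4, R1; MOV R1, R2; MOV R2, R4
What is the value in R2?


Register state trace (swap pattern):
  MOV R1, 54  → R1 = 54
  MOV R2, 86  → R2 = 86
  MOV R4, R1  → R4 = 54  (save R1)
  MOV R1, R2  → R1 = 86  (R1 gets R2's value)
  MOV R2, R4  → R2 = 54  (R2 gets saved value)
Final: R2 = 54

54


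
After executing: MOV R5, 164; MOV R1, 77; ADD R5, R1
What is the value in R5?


Register state trace:
  MOV R5, 164  → R5 = 164
  MOV R1, 77  → R1 = 77
  ADD R5, R1  → R5 = 164 + 77 = 241
Final: R5 = 241

241


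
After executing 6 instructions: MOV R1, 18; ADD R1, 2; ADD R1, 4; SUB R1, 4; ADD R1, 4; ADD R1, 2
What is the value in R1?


Register state trace:
  MOV R1, 18  → R1 = 18
  ADD R1, 2  → R1 = 18 + 2 = 20
  ADD R1, 4  → R1 = 20 + 4 = 24
  SUB R1, 4  → R1 = 24 - 4 = 20
  ADD R1, 4  → R1 = 20 + 4 = 24
  ADD R1, 2  → R1 = 24 + 2 = 26
Final: R1 = 26

26


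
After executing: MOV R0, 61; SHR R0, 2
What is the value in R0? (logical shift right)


Register state trace:
  MOV R0, 61  → R0 = 61
  SHR R0, 2  → R0 = 61 >> 2 = 61 // 2^2 = 15
Final: R0 = 15

15


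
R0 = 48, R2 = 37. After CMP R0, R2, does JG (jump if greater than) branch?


Trace:
  R0 = 48, R2 = 37
  CMP R0, R2  → compares 48 vs 37
  JG checks: is 48 greater than 37?
  48 > 37, so condition is true
Branch taken: Yes

Yes


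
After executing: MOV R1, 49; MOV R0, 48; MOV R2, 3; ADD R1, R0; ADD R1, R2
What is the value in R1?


Register state trace:
  MOV R1, 49  → R1 = 49
  MOV R0, 48  → R0 = 48
  MOV R2, 3  → R2 = 3
  ADD R1, R0  → R1 = 49 + 48 = 97
  ADD R1, R2  → R1 = 97 + 3 = 100
Final: R1 = 100

100


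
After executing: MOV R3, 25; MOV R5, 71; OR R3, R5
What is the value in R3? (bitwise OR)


Register state trace:
  MOV R3, 25  → R3 = 25 (0b00011001)
  MOV R5, 71  → R5 = 71 (0b01000111)
  OR R3, R5   → R3 = 25 OR 71 = 95 (0b01011111)
Final: R3 = 95

95


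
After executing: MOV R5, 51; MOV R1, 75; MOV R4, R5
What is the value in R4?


Register state trace:
  MOV R5, 51  → R5 = 51
  MOV R1, 75  → R1 = 75
  MOV R4, R5  → R4 = 51
Final: R4 = 51

51


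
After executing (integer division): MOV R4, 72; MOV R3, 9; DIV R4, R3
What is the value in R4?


Register state trace:
  MOV R4, 72  → R4 = 72
  MOV R3, 9  → R3 = 9
  DIV R4, R3  → R4 = 72 // 9 = 8
Final: R4 = 8

8


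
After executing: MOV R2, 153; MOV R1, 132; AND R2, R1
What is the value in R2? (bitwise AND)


Register state trace:
  MOV R2, 153  → R2 = 153 (0b10011001)
  MOV R1, 132  → R1 = 132 (0b10000100)
  AND R2, R1  → R2 = 153 AND 132 = 128 (0b10000000)
Final: R2 = 128

128


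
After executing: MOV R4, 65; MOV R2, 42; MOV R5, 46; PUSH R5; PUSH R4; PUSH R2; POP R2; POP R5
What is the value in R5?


Stack trace (top is rightmost):
  MOV R4, 65  → R4 = 65
  MOV R2, 42  → R2 = 42
  MOV R5, 46  → R5 = 46
  PUSH R5  → stack: [46]
  PUSH R4  → stack: [46, 65]
  PUSH R2  → stack: [46, 65, 42]
  POP R2  → R2 = 42, stack: [46, 65]
  POP R5  → R5 = 65, stack: [46]
Final: R5 = 65

65


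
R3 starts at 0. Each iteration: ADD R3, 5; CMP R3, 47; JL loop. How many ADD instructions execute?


Loop trace (R3 starts at 0, target 47, step 5):
  ADD #1: R3 = 0 + 5 = 5  → 5 < 47, loop
  ADD #2: R3 = 5 + 5 = 10  → 10 < 47, loop
  ADD #3: R3 = 10 + 5 = 15  → 15 < 47, loop
  ADD #4: R3 = 15 + 5 = 20  → 20 < 47, loop
  ADD #5: R3 = 20 + 5 = 25  → 25 < 47, loop
  ADD #6: R3 = 25 + 5 = 30  → 30 < 47, loop
  ADD #7: R3 = 30 + 5 = 35  → 35 < 47, loop
  ADD #8: R3 = 35 + 5 = 40  → 40 < 47, loop
  ADD #9: R3 = 40 + 5 = 45  → 45 < 47, loop
  ADD #10: R3 = 45 + 5 = 50  → 50 >= 47, exit
Total ADD instructions: 10

10


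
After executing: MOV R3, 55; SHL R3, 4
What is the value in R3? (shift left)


Register state trace:
  MOV R3, 55  → R3 = 55
  SHL R3, 4  → R3 = 55 << 4 = 55 * 2^4 = 880
Final: R3 = 880

880


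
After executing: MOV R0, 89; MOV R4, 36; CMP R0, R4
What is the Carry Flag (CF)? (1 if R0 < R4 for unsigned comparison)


Register state trace:
  MOV R0, 89  → R0 = 89
  MOV R4, 36  → R4 = 36
  CMP R0, R4  → unsigned 89 - 36: no borrow
  89 >= 36, so CF = 0
CF = 0

0


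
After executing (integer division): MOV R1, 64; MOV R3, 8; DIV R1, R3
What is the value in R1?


Register state trace:
  MOV R1, 64  → R1 = 64
  MOV R3, 8  → R3 = 8
  DIV R1, R3  → R1 = 64 // 8 = 8
Final: R1 = 8

8


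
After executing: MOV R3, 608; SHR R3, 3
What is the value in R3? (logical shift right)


Register state trace:
  MOV R3, 608  → R3 = 608
  SHR R3, 3  → R3 = 608 >> 3 = 608 // 2^3 = 76
Final: R3 = 76

76


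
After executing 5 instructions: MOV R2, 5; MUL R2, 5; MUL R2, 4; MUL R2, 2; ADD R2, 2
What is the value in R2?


Register state trace:
  MOV R2, 5  → R2 = 5
  MUL R2, 5  → R2 = 5 * 5 = 25
  MUL R2, 4  → R2 = 25 * 4 = 100
  MUL R2, 2  → R2 = 100 * 2 = 200
  ADD R2, 2  → R2 = 200 + 2 = 202
Final: R2 = 202

202


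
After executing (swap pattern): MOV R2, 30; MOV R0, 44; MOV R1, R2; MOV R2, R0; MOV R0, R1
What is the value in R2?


Register state trace (swap pattern):
  MOV R2, 30  → R2 = 30
  MOV R0, 44  → R0 = 44
  MOV R1, R2  → R1 = 30  (save R2)
  MOV R2, R0  → R2 = 44  (R2 gets R0's value)
  MOV R0, R1  → R0 = 30  (R0 gets saved value)
Final: R2 = 44

44


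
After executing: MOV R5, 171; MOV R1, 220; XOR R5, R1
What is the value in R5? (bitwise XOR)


Register state trace:
  MOV R5, 171  → R5 = 171 (0b10101011)
  MOV R1, 220  → R1 = 220 (0b11011100)
  XOR R5, R1  → R5 = 171 XOR 220 = 119 (0b01110111)
Final: R5 = 119

119


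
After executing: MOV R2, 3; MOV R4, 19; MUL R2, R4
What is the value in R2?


Register state trace:
  MOV R2, 3  → R2 = 3
  MOV R4, 19  → R4 = 19
  MUL R2, R4  → R2 = 3 * 19 = 57
Final: R2 = 57

57


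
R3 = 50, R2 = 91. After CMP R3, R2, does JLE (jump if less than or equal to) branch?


Trace:
  R3 = 50, R2 = 91
  CMP R3, R2  → compares 50 vs 91
  JLE checks: is 50 less than or equal to 91?
  50 < 91, so condition is true
Branch taken: Yes

Yes


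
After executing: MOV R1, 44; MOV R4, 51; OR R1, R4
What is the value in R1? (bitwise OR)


Register state trace:
  MOV R1, 44  → R1 = 44 (0b00101100)
  MOV R4, 51  → R4 = 51 (0b00110011)
  OR R1, R4   → R1 = 44 OR 51 = 63 (0b00111111)
Final: R1 = 63

63


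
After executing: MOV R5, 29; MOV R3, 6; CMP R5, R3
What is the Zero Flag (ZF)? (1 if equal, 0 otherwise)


Register state trace:
  MOV R5, 29  → R5 = 29
  MOV R3, 6  → R3 = 6
  CMP R5, R3  → computes 29 - 6 = 23
  Result is nonzero, so values are not equal
ZF = 0

0


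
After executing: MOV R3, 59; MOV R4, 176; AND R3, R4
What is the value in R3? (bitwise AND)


Register state trace:
  MOV R3, 59  → R3 = 59 (0b00111011)
  MOV R4, 176  → R4 = 176 (0b10110000)
  AND R3, R4  → R3 = 59 AND 176 = 48 (0b00110000)
Final: R3 = 48

48


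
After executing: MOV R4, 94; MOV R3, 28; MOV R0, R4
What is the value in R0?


Register state trace:
  MOV R4, 94  → R4 = 94
  MOV R3, 28  → R3 = 28
  MOV R0, R4  → R0 = 94
Final: R0 = 94

94


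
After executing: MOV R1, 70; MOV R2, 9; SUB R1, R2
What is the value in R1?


Register state trace:
  MOV R1, 70  → R1 = 70
  MOV R2, 9  → R2 = 9
  SUB R1, R2  → R1 = 70 - 9 = 61
Final: R1 = 61

61


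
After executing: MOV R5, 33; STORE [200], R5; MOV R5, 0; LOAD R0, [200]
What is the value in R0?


Register and memory trace:
  MOV R5, 33  → R5 = 33
  STORE [200], R5  → mem[200] = 33
  MOV R5, 0  → R5 = 0
  LOAD R0, [200]  → R0 = mem[200] = 33
Final: R0 = 33

33


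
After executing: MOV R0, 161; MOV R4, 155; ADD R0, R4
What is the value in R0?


Register state trace:
  MOV R0, 161  → R0 = 161
  MOV R4, 155  → R4 = 155
  ADD R0, R4  → R0 = 161 + 155 = 316
Final: R0 = 316

316


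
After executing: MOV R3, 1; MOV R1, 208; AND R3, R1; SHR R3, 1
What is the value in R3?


Register state trace:
  MOV R3, 1  → R3 = 1 (0b00000001)
  MOV R1, 208  → R1 = 208 (0b11010000)
  AND R3, R1  → R3 = 1 AND 208 = 0 (0b00000000)
  SHR R3, 1  → R3 = 0 >> 1 = 0
Final: R3 = 0

0


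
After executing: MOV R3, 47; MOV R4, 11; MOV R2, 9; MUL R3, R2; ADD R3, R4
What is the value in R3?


Register state trace:
  MOV R3, 47  → R3 = 47
  MOV R4, 11  → R4 = 11
  MOV R2, 9  → R2 = 9
  MUL R3, R2  → R3 = 47 * 9 = 423
  ADD R3, R4  → R3 = 423 + 11 = 434
Final: R3 = 434

434


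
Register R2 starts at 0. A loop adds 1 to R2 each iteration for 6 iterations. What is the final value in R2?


Starting value: R2 = 0
  Iter 1: R2 = 0 + 1 = 1
  Iter 2: R2 = 1 + 1 = 2
  Iter 3: R2 = 2 + 1 = 3
  Iter 4: R2 = 3 + 1 = 4
  Iter 5: R2 = 4 + 1 = 5
  Iter 6: R2 = 5 + 1 = 6
Final: R2 = 6

6


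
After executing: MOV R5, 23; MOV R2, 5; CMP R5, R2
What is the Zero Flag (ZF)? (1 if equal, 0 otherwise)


Register state trace:
  MOV R5, 23  → R5 = 23
  MOV R2, 5  → R2 = 5
  CMP R5, R2  → computes 23 - 5 = 18
  Result is nonzero, so values are not equal
ZF = 0

0


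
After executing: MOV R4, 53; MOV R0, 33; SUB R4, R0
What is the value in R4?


Register state trace:
  MOV R4, 53  → R4 = 53
  MOV R0, 33  → R0 = 33
  SUB R4, R0  → R4 = 53 - 33 = 20
Final: R4 = 20

20


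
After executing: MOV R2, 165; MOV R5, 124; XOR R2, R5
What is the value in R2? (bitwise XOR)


Register state trace:
  MOV R2, 165  → R2 = 165 (0b10100101)
  MOV R5, 124  → R5 = 124 (0b01111100)
  XOR R2, R5  → R2 = 165 XOR 124 = 217 (0b11011001)
Final: R2 = 217

217


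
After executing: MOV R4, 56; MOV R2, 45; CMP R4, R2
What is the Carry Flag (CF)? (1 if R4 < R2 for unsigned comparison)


Register state trace:
  MOV R4, 56  → R4 = 56
  MOV R2, 45  → R2 = 45
  CMP R4, R2  → unsigned 56 - 45: no borrow
  56 >= 45, so CF = 0
CF = 0

0


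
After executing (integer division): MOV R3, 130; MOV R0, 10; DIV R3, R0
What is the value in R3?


Register state trace:
  MOV R3, 130  → R3 = 130
  MOV R0, 10  → R0 = 10
  DIV R3, R0  → R3 = 130 // 10 = 13
Final: R3 = 13

13


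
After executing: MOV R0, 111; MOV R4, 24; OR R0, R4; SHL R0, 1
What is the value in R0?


Register state trace:
  MOV R0, 111  → R0 = 111 (0b01101111)
  MOV R4, 24  → R4 = 24 (0b00011000)
  OR R0, R4  → R0 = 111 OR 24 = 127 (0b01111111)
  SHL R0, 1  → R0 = 127 << 1 = 254
Final: R0 = 254

254


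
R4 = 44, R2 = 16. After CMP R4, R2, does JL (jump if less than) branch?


Trace:
  R4 = 44, R2 = 16
  CMP R4, R2  → compares 44 vs 16
  JL checks: is 44 less than 16?
  44 > 16, so condition is false
Branch taken: No

No


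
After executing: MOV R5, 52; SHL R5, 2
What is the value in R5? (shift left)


Register state trace:
  MOV R5, 52  → R5 = 52
  SHL R5, 2  → R5 = 52 << 2 = 52 * 2^2 = 208
Final: R5 = 208

208


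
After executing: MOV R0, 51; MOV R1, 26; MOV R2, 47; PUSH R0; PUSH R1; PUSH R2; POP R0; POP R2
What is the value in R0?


Stack trace (top is rightmost):
  MOV R0, 51  → R0 = 51
  MOV R1, 26  → R1 = 26
  MOV R2, 47  → R2 = 47
  PUSH R0  → stack: [51]
  PUSH R1  → stack: [51, 26]
  PUSH R2  → stack: [51, 26, 47]
  POP R0  → R0 = 47, stack: [51, 26]
  POP R2  → R2 = 26, stack: [51]
Final: R0 = 47

47


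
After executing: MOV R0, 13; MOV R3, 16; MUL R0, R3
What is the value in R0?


Register state trace:
  MOV R0, 13  → R0 = 13
  MOV R3, 16  → R3 = 16
  MUL R0, R3  → R0 = 13 * 16 = 208
Final: R0 = 208

208


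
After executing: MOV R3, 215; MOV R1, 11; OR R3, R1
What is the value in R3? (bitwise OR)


Register state trace:
  MOV R3, 215  → R3 = 215 (0b11010111)
  MOV R1, 11  → R1 = 11 (0b00001011)
  OR R3, R1   → R3 = 215 OR 11 = 223 (0b11011111)
Final: R3 = 223

223


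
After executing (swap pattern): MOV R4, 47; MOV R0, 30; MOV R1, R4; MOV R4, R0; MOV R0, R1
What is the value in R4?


Register state trace (swap pattern):
  MOV R4, 47  → R4 = 47
  MOV R0, 30  → R0 = 30
  MOV R1, R4  → R1 = 47  (save R4)
  MOV R4, R0  → R4 = 30  (R4 gets R0's value)
  MOV R0, R1  → R0 = 47  (R0 gets saved value)
Final: R4 = 30

30


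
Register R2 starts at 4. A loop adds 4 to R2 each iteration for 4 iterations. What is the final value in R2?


Starting value: R2 = 4
  Iter 1: R2 = 4 + 4 = 8
  Iter 2: R2 = 8 + 4 = 12
  Iter 3: R2 = 12 + 4 = 16
  Iter 4: R2 = 16 + 4 = 20
Final: R2 = 20

20


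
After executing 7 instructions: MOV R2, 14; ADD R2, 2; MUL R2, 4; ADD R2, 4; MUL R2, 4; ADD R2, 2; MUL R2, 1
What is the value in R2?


Register state trace:
  MOV R2, 14  → R2 = 14
  ADD R2, 2  → R2 = 14 + 2 = 16
  MUL R2, 4  → R2 = 16 * 4 = 64
  ADD R2, 4  → R2 = 64 + 4 = 68
  MUL R2, 4  → R2 = 68 * 4 = 272
  ADD R2, 2  → R2 = 272 + 2 = 274
  MUL R2, 1  → R2 = 274 * 1 = 274
Final: R2 = 274

274


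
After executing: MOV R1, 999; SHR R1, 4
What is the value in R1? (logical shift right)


Register state trace:
  MOV R1, 999  → R1 = 999
  SHR R1, 4  → R1 = 999 >> 4 = 999 // 2^4 = 62
Final: R1 = 62

62


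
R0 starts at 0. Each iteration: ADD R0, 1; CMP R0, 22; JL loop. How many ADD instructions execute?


Loop trace (R0 starts at 0, target 22, step 1):
  ADD #1: R0 = 0 + 1 = 1  → 1 < 22, loop
  ADD #2: R0 = 1 + 1 = 2  → 2 < 22, loop
  ADD #3: R0 = 2 + 1 = 3  → 3 < 22, loop
  ADD #4: R0 = 3 + 1 = 4  → 4 < 22, loop
  ADD #5: R0 = 4 + 1 = 5  → 5 < 22, loop
  ADD #6: R0 = 5 + 1 = 6  → 6 < 22, loop
  ADD #7: R0 = 6 + 1 = 7  → 7 < 22, loop
  ADD #8: R0 = 7 + 1 = 8  → 8 < 22, loop
  ADD #9: R0 = 8 + 1 = 9  → 9 < 22, loop
  ADD #10: R0 = 9 + 1 = 10  → 10 < 22, loop
  ADD #11: R0 = 10 + 1 = 11  → 11 < 22, loop
  ADD #12: R0 = 11 + 1 = 12  → 12 < 22, loop
  ADD #13: R0 = 12 + 1 = 13  → 13 < 22, loop
  ADD #14: R0 = 13 + 1 = 14  → 14 < 22, loop
  ADD #15: R0 = 14 + 1 = 15  → 15 < 22, loop
  ADD #16: R0 = 15 + 1 = 16  → 16 < 22, loop
  ADD #17: R0 = 16 + 1 = 17  → 17 < 22, loop
  ADD #18: R0 = 17 + 1 = 18  → 18 < 22, loop
  ADD #19: R0 = 18 + 1 = 19  → 19 < 22, loop
  ADD #20: R0 = 19 + 1 = 20  → 20 < 22, loop
  ADD #21: R0 = 20 + 1 = 21  → 21 < 22, loop
  ADD #22: R0 = 21 + 1 = 22  → 22 >= 22, exit
Total ADD instructions: 22

22


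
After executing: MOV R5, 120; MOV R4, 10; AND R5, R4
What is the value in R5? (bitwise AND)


Register state trace:
  MOV R5, 120  → R5 = 120 (0b01111000)
  MOV R4, 10  → R4 = 10 (0b00001010)
  AND R5, R4  → R5 = 120 AND 10 = 8 (0b00001000)
Final: R5 = 8

8


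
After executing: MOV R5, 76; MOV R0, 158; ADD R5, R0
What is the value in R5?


Register state trace:
  MOV R5, 76  → R5 = 76
  MOV R0, 158  → R0 = 158
  ADD R5, R0  → R5 = 76 + 158 = 234
Final: R5 = 234

234


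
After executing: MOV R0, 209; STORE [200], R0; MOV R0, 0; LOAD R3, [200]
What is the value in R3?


Register and memory trace:
  MOV R0, 209  → R0 = 209
  STORE [200], R0  → mem[200] = 209
  MOV R0, 0  → R0 = 0
  LOAD R3, [200]  → R3 = mem[200] = 209
Final: R3 = 209

209


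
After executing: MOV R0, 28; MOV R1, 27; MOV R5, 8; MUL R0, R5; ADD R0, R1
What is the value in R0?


Register state trace:
  MOV R0, 28  → R0 = 28
  MOV R1, 27  → R1 = 27
  MOV R5, 8  → R5 = 8
  MUL R0, R5  → R0 = 28 * 8 = 224
  ADD R0, R1  → R0 = 224 + 27 = 251
Final: R0 = 251

251


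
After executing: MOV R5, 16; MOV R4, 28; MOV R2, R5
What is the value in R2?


Register state trace:
  MOV R5, 16  → R5 = 16
  MOV R4, 28  → R4 = 28
  MOV R2, R5  → R2 = 16
Final: R2 = 16

16


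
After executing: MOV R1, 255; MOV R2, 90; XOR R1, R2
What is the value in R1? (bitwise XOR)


Register state trace:
  MOV R1, 255  → R1 = 255 (0b11111111)
  MOV R2, 90  → R2 = 90 (0b01011010)
  XOR R1, R2  → R1 = 255 XOR 90 = 165 (0b10100101)
Final: R1 = 165

165


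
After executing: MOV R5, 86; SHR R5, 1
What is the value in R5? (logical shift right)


Register state trace:
  MOV R5, 86  → R5 = 86
  SHR R5, 1  → R5 = 86 >> 1 = 86 // 2^1 = 43
Final: R5 = 43

43


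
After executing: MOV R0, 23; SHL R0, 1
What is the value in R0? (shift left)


Register state trace:
  MOV R0, 23  → R0 = 23
  SHL R0, 1  → R0 = 23 << 1 = 23 * 2^1 = 46
Final: R0 = 46

46


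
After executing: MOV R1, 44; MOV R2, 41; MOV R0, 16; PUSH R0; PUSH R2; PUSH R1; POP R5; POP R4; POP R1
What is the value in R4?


Stack trace (top is rightmost):
  MOV R1, 44  → R1 = 44
  MOV R2, 41  → R2 = 41
  MOV R0, 16  → R0 = 16
  PUSH R0  → stack: [16]
  PUSH R2  → stack: [16, 41]
  PUSH R1  → stack: [16, 41, 44]
  POP R5  → R5 = 44, stack: [16, 41]
  POP R4  → R4 = 41, stack: [16]
  POP R1  → R1 = 16, stack: []
Final: R4 = 41

41


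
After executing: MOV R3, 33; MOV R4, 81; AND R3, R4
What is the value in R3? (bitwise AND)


Register state trace:
  MOV R3, 33  → R3 = 33 (0b00100001)
  MOV R4, 81  → R4 = 81 (0b01010001)
  AND R3, R4  → R3 = 33 AND 81 = 1 (0b00000001)
Final: R3 = 1

1


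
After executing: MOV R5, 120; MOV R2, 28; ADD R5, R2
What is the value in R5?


Register state trace:
  MOV R5, 120  → R5 = 120
  MOV R2, 28  → R2 = 28
  ADD R5, R2  → R5 = 120 + 28 = 148
Final: R5 = 148

148


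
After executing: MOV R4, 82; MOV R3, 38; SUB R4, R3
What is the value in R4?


Register state trace:
  MOV R4, 82  → R4 = 82
  MOV R3, 38  → R3 = 38
  SUB R4, R3  → R4 = 82 - 38 = 44
Final: R4 = 44

44


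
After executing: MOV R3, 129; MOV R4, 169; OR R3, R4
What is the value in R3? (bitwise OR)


Register state trace:
  MOV R3, 129  → R3 = 129 (0b10000001)
  MOV R4, 169  → R4 = 169 (0b10101001)
  OR R3, R4   → R3 = 129 OR 169 = 169 (0b10101001)
Final: R3 = 169

169


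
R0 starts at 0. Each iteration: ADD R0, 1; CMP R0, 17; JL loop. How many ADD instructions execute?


Loop trace (R0 starts at 0, target 17, step 1):
  ADD #1: R0 = 0 + 1 = 1  → 1 < 17, loop
  ADD #2: R0 = 1 + 1 = 2  → 2 < 17, loop
  ADD #3: R0 = 2 + 1 = 3  → 3 < 17, loop
  ADD #4: R0 = 3 + 1 = 4  → 4 < 17, loop
  ADD #5: R0 = 4 + 1 = 5  → 5 < 17, loop
  ADD #6: R0 = 5 + 1 = 6  → 6 < 17, loop
  ADD #7: R0 = 6 + 1 = 7  → 7 < 17, loop
  ADD #8: R0 = 7 + 1 = 8  → 8 < 17, loop
  ADD #9: R0 = 8 + 1 = 9  → 9 < 17, loop
  ADD #10: R0 = 9 + 1 = 10  → 10 < 17, loop
  ADD #11: R0 = 10 + 1 = 11  → 11 < 17, loop
  ADD #12: R0 = 11 + 1 = 12  → 12 < 17, loop
  ADD #13: R0 = 12 + 1 = 13  → 13 < 17, loop
  ADD #14: R0 = 13 + 1 = 14  → 14 < 17, loop
  ADD #15: R0 = 14 + 1 = 15  → 15 < 17, loop
  ADD #16: R0 = 15 + 1 = 16  → 16 < 17, loop
  ADD #17: R0 = 16 + 1 = 17  → 17 >= 17, exit
Total ADD instructions: 17

17


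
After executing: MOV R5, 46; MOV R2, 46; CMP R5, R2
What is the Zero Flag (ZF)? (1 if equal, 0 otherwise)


Register state trace:
  MOV R5, 46  → R5 = 46
  MOV R2, 46  → R2 = 46
  CMP R5, R2  → computes 46 - 46 = 0
  Result is zero, so values are equal
ZF = 1

1


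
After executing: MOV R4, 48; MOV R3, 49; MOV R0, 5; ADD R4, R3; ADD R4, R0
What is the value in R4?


Register state trace:
  MOV R4, 48  → R4 = 48
  MOV R3, 49  → R3 = 49
  MOV R0, 5  → R0 = 5
  ADD R4, R3  → R4 = 48 + 49 = 97
  ADD R4, R0  → R4 = 97 + 5 = 102
Final: R4 = 102

102


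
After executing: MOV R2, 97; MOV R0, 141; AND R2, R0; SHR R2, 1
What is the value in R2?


Register state trace:
  MOV R2, 97  → R2 = 97 (0b01100001)
  MOV R0, 141  → R0 = 141 (0b10001101)
  AND R2, R0  → R2 = 97 AND 141 = 1 (0b00000001)
  SHR R2, 1  → R2 = 1 >> 1 = 0
Final: R2 = 0

0


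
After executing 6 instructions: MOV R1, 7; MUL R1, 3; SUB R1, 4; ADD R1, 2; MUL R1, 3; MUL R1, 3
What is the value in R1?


Register state trace:
  MOV R1, 7  → R1 = 7
  MUL R1, 3  → R1 = 7 * 3 = 21
  SUB R1, 4  → R1 = 21 - 4 = 17
  ADD R1, 2  → R1 = 17 + 2 = 19
  MUL R1, 3  → R1 = 19 * 3 = 57
  MUL R1, 3  → R1 = 57 * 3 = 171
Final: R1 = 171

171


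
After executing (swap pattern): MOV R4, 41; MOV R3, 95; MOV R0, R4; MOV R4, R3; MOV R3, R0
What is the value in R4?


Register state trace (swap pattern):
  MOV R4, 41  → R4 = 41
  MOV R3, 95  → R3 = 95
  MOV R0, R4  → R0 = 41  (save R4)
  MOV R4, R3  → R4 = 95  (R4 gets R3's value)
  MOV R3, R0  → R3 = 41  (R3 gets saved value)
Final: R4 = 95

95


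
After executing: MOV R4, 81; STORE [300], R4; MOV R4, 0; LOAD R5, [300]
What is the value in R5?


Register and memory trace:
  MOV R4, 81  → R4 = 81
  STORE [300], R4  → mem[300] = 81
  MOV R4, 0  → R4 = 0
  LOAD R5, [300]  → R5 = mem[300] = 81
Final: R5 = 81

81


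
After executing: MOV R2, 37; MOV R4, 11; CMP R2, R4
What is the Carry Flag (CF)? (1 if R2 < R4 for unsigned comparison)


Register state trace:
  MOV R2, 37  → R2 = 37
  MOV R4, 11  → R4 = 11
  CMP R2, R4  → unsigned 37 - 11: no borrow
  37 >= 11, so CF = 0
CF = 0

0


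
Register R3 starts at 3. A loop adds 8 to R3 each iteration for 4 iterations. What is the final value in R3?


Starting value: R3 = 3
  Iter 1: R3 = 3 + 8 = 11
  Iter 2: R3 = 11 + 8 = 19
  Iter 3: R3 = 19 + 8 = 27
  Iter 4: R3 = 27 + 8 = 35
Final: R3 = 35

35


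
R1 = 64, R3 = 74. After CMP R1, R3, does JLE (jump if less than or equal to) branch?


Trace:
  R1 = 64, R3 = 74
  CMP R1, R3  → compares 64 vs 74
  JLE checks: is 64 less than or equal to 74?
  64 < 74, so condition is true
Branch taken: Yes

Yes


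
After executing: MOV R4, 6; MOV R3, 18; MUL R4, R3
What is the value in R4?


Register state trace:
  MOV R4, 6  → R4 = 6
  MOV R3, 18  → R3 = 18
  MUL R4, R3  → R4 = 6 * 18 = 108
Final: R4 = 108

108


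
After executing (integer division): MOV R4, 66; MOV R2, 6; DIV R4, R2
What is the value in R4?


Register state trace:
  MOV R4, 66  → R4 = 66
  MOV R2, 6  → R2 = 6
  DIV R4, R2  → R4 = 66 // 6 = 11
Final: R4 = 11

11


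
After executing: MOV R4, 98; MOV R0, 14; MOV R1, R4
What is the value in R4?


Register state trace:
  MOV R4, 98  → R4 = 98
  MOV R0, 14  → R0 = 14
  MOV R1, R4  → R1 = 98
Final: R4 = 98

98


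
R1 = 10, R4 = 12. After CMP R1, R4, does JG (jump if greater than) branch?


Trace:
  R1 = 10, R4 = 12
  CMP R1, R4  → compares 10 vs 12
  JG checks: is 10 greater than 12?
  10 < 12, so condition is false
Branch taken: No

No


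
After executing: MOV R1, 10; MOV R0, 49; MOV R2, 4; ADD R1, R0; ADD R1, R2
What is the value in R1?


Register state trace:
  MOV R1, 10  → R1 = 10
  MOV R0, 49  → R0 = 49
  MOV R2, 4  → R2 = 4
  ADD R1, R0  → R1 = 10 + 49 = 59
  ADD R1, R2  → R1 = 59 + 4 = 63
Final: R1 = 63

63


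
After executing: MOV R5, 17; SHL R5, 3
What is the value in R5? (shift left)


Register state trace:
  MOV R5, 17  → R5 = 17
  SHL R5, 3  → R5 = 17 << 3 = 17 * 2^3 = 136
Final: R5 = 136

136


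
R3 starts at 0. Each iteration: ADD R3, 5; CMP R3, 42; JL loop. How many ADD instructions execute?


Loop trace (R3 starts at 0, target 42, step 5):
  ADD #1: R3 = 0 + 5 = 5  → 5 < 42, loop
  ADD #2: R3 = 5 + 5 = 10  → 10 < 42, loop
  ADD #3: R3 = 10 + 5 = 15  → 15 < 42, loop
  ADD #4: R3 = 15 + 5 = 20  → 20 < 42, loop
  ADD #5: R3 = 20 + 5 = 25  → 25 < 42, loop
  ADD #6: R3 = 25 + 5 = 30  → 30 < 42, loop
  ADD #7: R3 = 30 + 5 = 35  → 35 < 42, loop
  ADD #8: R3 = 35 + 5 = 40  → 40 < 42, loop
  ADD #9: R3 = 40 + 5 = 45  → 45 >= 42, exit
Total ADD instructions: 9

9


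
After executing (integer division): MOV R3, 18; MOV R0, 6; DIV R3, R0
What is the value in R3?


Register state trace:
  MOV R3, 18  → R3 = 18
  MOV R0, 6  → R0 = 6
  DIV R3, R0  → R3 = 18 // 6 = 3
Final: R3 = 3

3


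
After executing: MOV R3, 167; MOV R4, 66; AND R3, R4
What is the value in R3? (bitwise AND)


Register state trace:
  MOV R3, 167  → R3 = 167 (0b10100111)
  MOV R4, 66  → R4 = 66 (0b01000010)
  AND R3, R4  → R3 = 167 AND 66 = 2 (0b00000010)
Final: R3 = 2

2


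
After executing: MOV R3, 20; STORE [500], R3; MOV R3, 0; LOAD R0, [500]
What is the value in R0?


Register and memory trace:
  MOV R3, 20  → R3 = 20
  STORE [500], R3  → mem[500] = 20
  MOV R3, 0  → R3 = 0
  LOAD R0, [500]  → R0 = mem[500] = 20
Final: R0 = 20

20


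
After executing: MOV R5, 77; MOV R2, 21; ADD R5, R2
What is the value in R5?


Register state trace:
  MOV R5, 77  → R5 = 77
  MOV R2, 21  → R2 = 21
  ADD R5, R2  → R5 = 77 + 21 = 98
Final: R5 = 98

98


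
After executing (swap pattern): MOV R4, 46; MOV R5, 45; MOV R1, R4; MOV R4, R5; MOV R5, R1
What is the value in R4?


Register state trace (swap pattern):
  MOV R4, 46  → R4 = 46
  MOV R5, 45  → R5 = 45
  MOV R1, R4  → R1 = 46  (save R4)
  MOV R4, R5  → R4 = 45  (R4 gets R5's value)
  MOV R5, R1  → R5 = 46  (R5 gets saved value)
Final: R4 = 45

45


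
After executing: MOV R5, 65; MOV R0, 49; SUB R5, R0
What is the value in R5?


Register state trace:
  MOV R5, 65  → R5 = 65
  MOV R0, 49  → R0 = 49
  SUB R5, R0  → R5 = 65 - 49 = 16
Final: R5 = 16

16


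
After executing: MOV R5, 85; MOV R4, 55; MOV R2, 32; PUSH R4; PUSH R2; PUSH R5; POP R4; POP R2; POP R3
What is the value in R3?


Stack trace (top is rightmost):
  MOV R5, 85  → R5 = 85
  MOV R4, 55  → R4 = 55
  MOV R2, 32  → R2 = 32
  PUSH R4  → stack: [55]
  PUSH R2  → stack: [55, 32]
  PUSH R5  → stack: [55, 32, 85]
  POP R4  → R4 = 85, stack: [55, 32]
  POP R2  → R2 = 32, stack: [55]
  POP R3  → R3 = 55, stack: []
Final: R3 = 55

55


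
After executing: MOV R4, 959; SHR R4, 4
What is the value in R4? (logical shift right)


Register state trace:
  MOV R4, 959  → R4 = 959
  SHR R4, 4  → R4 = 959 >> 4 = 959 // 2^4 = 59
Final: R4 = 59

59


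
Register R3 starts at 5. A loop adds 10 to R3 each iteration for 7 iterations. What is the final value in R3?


Starting value: R3 = 5
  Iter 1: R3 = 5 + 10 = 15
  Iter 2: R3 = 15 + 10 = 25
  Iter 3: R3 = 25 + 10 = 35
  Iter 4: R3 = 35 + 10 = 45
  Iter 5: R3 = 45 + 10 = 55
  Iter 6: R3 = 55 + 10 = 65
  Iter 7: R3 = 65 + 10 = 75
Final: R3 = 75

75


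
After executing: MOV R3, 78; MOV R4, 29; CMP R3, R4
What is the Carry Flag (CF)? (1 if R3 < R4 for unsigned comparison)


Register state trace:
  MOV R3, 78  → R3 = 78
  MOV R4, 29  → R4 = 29
  CMP R3, R4  → unsigned 78 - 29: no borrow
  78 >= 29, so CF = 0
CF = 0

0


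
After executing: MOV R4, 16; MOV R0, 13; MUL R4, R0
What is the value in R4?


Register state trace:
  MOV R4, 16  → R4 = 16
  MOV R0, 13  → R0 = 13
  MUL R4, R0  → R4 = 16 * 13 = 208
Final: R4 = 208

208


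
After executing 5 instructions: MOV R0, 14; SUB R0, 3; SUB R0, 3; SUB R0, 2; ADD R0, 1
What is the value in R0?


Register state trace:
  MOV R0, 14  → R0 = 14
  SUB R0, 3  → R0 = 14 - 3 = 11
  SUB R0, 3  → R0 = 11 - 3 = 8
  SUB R0, 2  → R0 = 8 - 2 = 6
  ADD R0, 1  → R0 = 6 + 1 = 7
Final: R0 = 7

7


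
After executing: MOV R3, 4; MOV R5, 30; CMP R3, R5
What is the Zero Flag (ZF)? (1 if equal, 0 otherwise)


Register state trace:
  MOV R3, 4  → R3 = 4
  MOV R5, 30  → R5 = 30
  CMP R3, R5  → computes 4 - 30 = -26
  Result is nonzero, so values are not equal
ZF = 0

0


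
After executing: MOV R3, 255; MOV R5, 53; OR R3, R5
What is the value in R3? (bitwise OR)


Register state trace:
  MOV R3, 255  → R3 = 255 (0b11111111)
  MOV R5, 53  → R5 = 53 (0b00110101)
  OR R3, R5   → R3 = 255 OR 53 = 255 (0b11111111)
Final: R3 = 255

255


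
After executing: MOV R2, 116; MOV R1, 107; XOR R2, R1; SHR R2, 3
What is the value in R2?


Register state trace:
  MOV R2, 116  → R2 = 116 (0b01110100)
  MOV R1, 107  → R1 = 107 (0b01101011)
  XOR R2, R1  → R2 = 116 XOR 107 = 31 (0b00011111)
  SHR R2, 3  → R2 = 31 >> 3 = 3
Final: R2 = 3

3


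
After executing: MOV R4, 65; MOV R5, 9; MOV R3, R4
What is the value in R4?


Register state trace:
  MOV R4, 65  → R4 = 65
  MOV R5, 9  → R5 = 9
  MOV R3, R4  → R3 = 65
Final: R4 = 65

65


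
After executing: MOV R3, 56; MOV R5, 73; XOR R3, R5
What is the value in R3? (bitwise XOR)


Register state trace:
  MOV R3, 56  → R3 = 56 (0b00111000)
  MOV R5, 73  → R5 = 73 (0b01001001)
  XOR R3, R5  → R3 = 56 XOR 73 = 113 (0b01110001)
Final: R3 = 113

113


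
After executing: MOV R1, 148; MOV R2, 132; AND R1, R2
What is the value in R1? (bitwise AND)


Register state trace:
  MOV R1, 148  → R1 = 148 (0b10010100)
  MOV R2, 132  → R2 = 132 (0b10000100)
  AND R1, R2  → R1 = 148 AND 132 = 132 (0b10000100)
Final: R1 = 132

132


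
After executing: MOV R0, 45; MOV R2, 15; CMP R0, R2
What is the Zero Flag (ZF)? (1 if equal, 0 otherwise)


Register state trace:
  MOV R0, 45  → R0 = 45
  MOV R2, 15  → R2 = 15
  CMP R0, R2  → computes 45 - 15 = 30
  Result is nonzero, so values are not equal
ZF = 0

0


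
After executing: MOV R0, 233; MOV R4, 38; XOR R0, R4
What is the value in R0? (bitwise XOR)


Register state trace:
  MOV R0, 233  → R0 = 233 (0b11101001)
  MOV R4, 38  → R4 = 38 (0b00100110)
  XOR R0, R4  → R0 = 233 XOR 38 = 207 (0b11001111)
Final: R0 = 207

207


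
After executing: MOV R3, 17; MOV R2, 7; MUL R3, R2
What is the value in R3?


Register state trace:
  MOV R3, 17  → R3 = 17
  MOV R2, 7  → R2 = 7
  MUL R3, R2  → R3 = 17 * 7 = 119
Final: R3 = 119

119


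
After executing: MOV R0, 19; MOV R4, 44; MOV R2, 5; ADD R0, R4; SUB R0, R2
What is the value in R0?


Register state trace:
  MOV R0, 19  → R0 = 19
  MOV R4, 44  → R4 = 44
  MOV R2, 5  → R2 = 5
  ADD R0, R4  → R0 = 19 + 44 = 63
  SUB R0, R2  → R0 = 63 - 5 = 58
Final: R0 = 58

58


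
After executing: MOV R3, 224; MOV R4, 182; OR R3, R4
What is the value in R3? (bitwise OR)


Register state trace:
  MOV R3, 224  → R3 = 224 (0b11100000)
  MOV R4, 182  → R4 = 182 (0b10110110)
  OR R3, R4   → R3 = 224 OR 182 = 246 (0b11110110)
Final: R3 = 246

246


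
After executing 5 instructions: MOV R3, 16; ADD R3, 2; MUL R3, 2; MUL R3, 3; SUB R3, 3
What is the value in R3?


Register state trace:
  MOV R3, 16  → R3 = 16
  ADD R3, 2  → R3 = 16 + 2 = 18
  MUL R3, 2  → R3 = 18 * 2 = 36
  MUL R3, 3  → R3 = 36 * 3 = 108
  SUB R3, 3  → R3 = 108 - 3 = 105
Final: R3 = 105

105


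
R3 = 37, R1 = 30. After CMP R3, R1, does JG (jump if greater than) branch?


Trace:
  R3 = 37, R1 = 30
  CMP R3, R1  → compares 37 vs 30
  JG checks: is 37 greater than 30?
  37 > 30, so condition is true
Branch taken: Yes

Yes


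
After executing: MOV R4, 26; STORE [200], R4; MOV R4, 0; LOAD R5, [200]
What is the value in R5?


Register and memory trace:
  MOV R4, 26  → R4 = 26
  STORE [200], R4  → mem[200] = 26
  MOV R4, 0  → R4 = 0
  LOAD R5, [200]  → R5 = mem[200] = 26
Final: R5 = 26

26


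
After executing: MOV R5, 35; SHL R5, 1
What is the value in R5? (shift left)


Register state trace:
  MOV R5, 35  → R5 = 35
  SHL R5, 1  → R5 = 35 << 1 = 35 * 2^1 = 70
Final: R5 = 70

70


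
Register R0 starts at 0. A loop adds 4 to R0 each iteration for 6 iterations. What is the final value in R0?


Starting value: R0 = 0
  Iter 1: R0 = 0 + 4 = 4
  Iter 2: R0 = 4 + 4 = 8
  Iter 3: R0 = 8 + 4 = 12
  Iter 4: R0 = 12 + 4 = 16
  Iter 5: R0 = 16 + 4 = 20
  Iter 6: R0 = 20 + 4 = 24
Final: R0 = 24

24


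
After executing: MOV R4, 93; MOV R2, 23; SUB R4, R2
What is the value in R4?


Register state trace:
  MOV R4, 93  → R4 = 93
  MOV R2, 23  → R2 = 23
  SUB R4, R2  → R4 = 93 - 23 = 70
Final: R4 = 70

70


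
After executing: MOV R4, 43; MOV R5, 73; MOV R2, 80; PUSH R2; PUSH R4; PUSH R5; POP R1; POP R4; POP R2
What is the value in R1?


Stack trace (top is rightmost):
  MOV R4, 43  → R4 = 43
  MOV R5, 73  → R5 = 73
  MOV R2, 80  → R2 = 80
  PUSH R2  → stack: [80]
  PUSH R4  → stack: [80, 43]
  PUSH R5  → stack: [80, 43, 73]
  POP R1  → R1 = 73, stack: [80, 43]
  POP R4  → R4 = 43, stack: [80]
  POP R2  → R2 = 80, stack: []
Final: R1 = 73

73


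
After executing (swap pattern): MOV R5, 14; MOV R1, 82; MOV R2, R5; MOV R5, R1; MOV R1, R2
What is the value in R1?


Register state trace (swap pattern):
  MOV R5, 14  → R5 = 14
  MOV R1, 82  → R1 = 82
  MOV R2, R5  → R2 = 14  (save R5)
  MOV R5, R1  → R5 = 82  (R5 gets R1's value)
  MOV R1, R2  → R1 = 14  (R1 gets saved value)
Final: R1 = 14

14


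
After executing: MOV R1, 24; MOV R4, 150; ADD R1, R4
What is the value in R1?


Register state trace:
  MOV R1, 24  → R1 = 24
  MOV R4, 150  → R4 = 150
  ADD R1, R4  → R1 = 24 + 150 = 174
Final: R1 = 174

174


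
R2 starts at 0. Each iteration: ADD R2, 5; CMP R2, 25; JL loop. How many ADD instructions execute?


Loop trace (R2 starts at 0, target 25, step 5):
  ADD #1: R2 = 0 + 5 = 5  → 5 < 25, loop
  ADD #2: R2 = 5 + 5 = 10  → 10 < 25, loop
  ADD #3: R2 = 10 + 5 = 15  → 15 < 25, loop
  ADD #4: R2 = 15 + 5 = 20  → 20 < 25, loop
  ADD #5: R2 = 20 + 5 = 25  → 25 >= 25, exit
Total ADD instructions: 5

5


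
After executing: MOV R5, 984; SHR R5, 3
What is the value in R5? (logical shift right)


Register state trace:
  MOV R5, 984  → R5 = 984
  SHR R5, 3  → R5 = 984 >> 3 = 984 // 2^3 = 123
Final: R5 = 123

123


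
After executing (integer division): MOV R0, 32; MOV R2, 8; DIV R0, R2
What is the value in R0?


Register state trace:
  MOV R0, 32  → R0 = 32
  MOV R2, 8  → R2 = 8
  DIV R0, R2  → R0 = 32 // 8 = 4
Final: R0 = 4

4


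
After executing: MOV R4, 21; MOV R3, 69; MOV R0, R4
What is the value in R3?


Register state trace:
  MOV R4, 21  → R4 = 21
  MOV R3, 69  → R3 = 69
  MOV R0, R4  → R0 = 21
Final: R3 = 69

69


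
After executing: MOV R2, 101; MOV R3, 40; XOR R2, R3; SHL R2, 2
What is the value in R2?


Register state trace:
  MOV R2, 101  → R2 = 101 (0b01100101)
  MOV R3, 40  → R3 = 40 (0b00101000)
  XOR R2, R3  → R2 = 101 XOR 40 = 77 (0b01001101)
  SHL R2, 2  → R2 = 77 << 2 = 308
Final: R2 = 308

308


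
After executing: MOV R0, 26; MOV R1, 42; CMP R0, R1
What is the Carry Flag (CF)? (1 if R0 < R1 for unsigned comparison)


Register state trace:
  MOV R0, 26  → R0 = 26
  MOV R1, 42  → R1 = 42
  CMP R0, R1  → unsigned 26 - 42: borrow occurs
  26 < 42, so CF = 1
CF = 1

1


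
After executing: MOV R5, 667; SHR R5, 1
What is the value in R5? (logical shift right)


Register state trace:
  MOV R5, 667  → R5 = 667
  SHR R5, 1  → R5 = 667 >> 1 = 667 // 2^1 = 333
Final: R5 = 333

333


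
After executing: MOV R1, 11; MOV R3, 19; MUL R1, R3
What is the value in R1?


Register state trace:
  MOV R1, 11  → R1 = 11
  MOV R3, 19  → R3 = 19
  MUL R1, R3  → R1 = 11 * 19 = 209
Final: R1 = 209

209


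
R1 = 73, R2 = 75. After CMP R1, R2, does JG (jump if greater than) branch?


Trace:
  R1 = 73, R2 = 75
  CMP R1, R2  → compares 73 vs 75
  JG checks: is 73 greater than 75?
  73 < 75, so condition is false
Branch taken: No

No


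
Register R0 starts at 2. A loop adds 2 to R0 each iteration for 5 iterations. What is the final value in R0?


Starting value: R0 = 2
  Iter 1: R0 = 2 + 2 = 4
  Iter 2: R0 = 4 + 2 = 6
  Iter 3: R0 = 6 + 2 = 8
  Iter 4: R0 = 8 + 2 = 10
  Iter 5: R0 = 10 + 2 = 12
Final: R0 = 12

12


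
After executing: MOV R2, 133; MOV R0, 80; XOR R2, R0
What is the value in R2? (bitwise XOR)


Register state trace:
  MOV R2, 133  → R2 = 133 (0b10000101)
  MOV R0, 80  → R0 = 80 (0b01010000)
  XOR R2, R0  → R2 = 133 XOR 80 = 213 (0b11010101)
Final: R2 = 213

213


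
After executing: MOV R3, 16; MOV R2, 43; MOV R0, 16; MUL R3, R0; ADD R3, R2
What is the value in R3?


Register state trace:
  MOV R3, 16  → R3 = 16
  MOV R2, 43  → R2 = 43
  MOV R0, 16  → R0 = 16
  MUL R3, R0  → R3 = 16 * 16 = 256
  ADD R3, R2  → R3 = 256 + 43 = 299
Final: R3 = 299

299


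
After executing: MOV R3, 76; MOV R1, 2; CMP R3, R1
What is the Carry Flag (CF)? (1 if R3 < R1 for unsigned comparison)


Register state trace:
  MOV R3, 76  → R3 = 76
  MOV R1, 2  → R1 = 2
  CMP R3, R1  → unsigned 76 - 2: no borrow
  76 >= 2, so CF = 0
CF = 0

0


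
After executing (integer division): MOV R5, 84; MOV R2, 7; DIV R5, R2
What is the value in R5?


Register state trace:
  MOV R5, 84  → R5 = 84
  MOV R2, 7  → R2 = 7
  DIV R5, R2  → R5 = 84 // 7 = 12
Final: R5 = 12

12


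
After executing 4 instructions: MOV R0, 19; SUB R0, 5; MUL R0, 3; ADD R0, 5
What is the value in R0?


Register state trace:
  MOV R0, 19  → R0 = 19
  SUB R0, 5  → R0 = 19 - 5 = 14
  MUL R0, 3  → R0 = 14 * 3 = 42
  ADD R0, 5  → R0 = 42 + 5 = 47
Final: R0 = 47

47


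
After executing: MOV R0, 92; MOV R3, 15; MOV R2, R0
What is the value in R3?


Register state trace:
  MOV R0, 92  → R0 = 92
  MOV R3, 15  → R3 = 15
  MOV R2, R0  → R2 = 92
Final: R3 = 15

15


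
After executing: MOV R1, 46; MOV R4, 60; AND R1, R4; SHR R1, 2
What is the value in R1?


Register state trace:
  MOV R1, 46  → R1 = 46 (0b00101110)
  MOV R4, 60  → R4 = 60 (0b00111100)
  AND R1, R4  → R1 = 46 AND 60 = 44 (0b00101100)
  SHR R1, 2  → R1 = 44 >> 2 = 11
Final: R1 = 11

11


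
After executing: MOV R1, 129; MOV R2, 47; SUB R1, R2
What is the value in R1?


Register state trace:
  MOV R1, 129  → R1 = 129
  MOV R2, 47  → R2 = 47
  SUB R1, R2  → R1 = 129 - 47 = 82
Final: R1 = 82

82


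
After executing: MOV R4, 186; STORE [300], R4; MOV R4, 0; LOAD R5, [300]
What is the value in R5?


Register and memory trace:
  MOV R4, 186  → R4 = 186
  STORE [300], R4  → mem[300] = 186
  MOV R4, 0  → R4 = 0
  LOAD R5, [300]  → R5 = mem[300] = 186
Final: R5 = 186

186


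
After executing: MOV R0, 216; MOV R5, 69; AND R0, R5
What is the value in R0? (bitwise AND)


Register state trace:
  MOV R0, 216  → R0 = 216 (0b11011000)
  MOV R5, 69  → R5 = 69 (0b01000101)
  AND R0, R5  → R0 = 216 AND 69 = 64 (0b01000000)
Final: R0 = 64

64


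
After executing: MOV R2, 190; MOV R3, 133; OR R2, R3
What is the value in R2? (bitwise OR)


Register state trace:
  MOV R2, 190  → R2 = 190 (0b10111110)
  MOV R3, 133  → R3 = 133 (0b10000101)
  OR R2, R3   → R2 = 190 OR 133 = 191 (0b10111111)
Final: R2 = 191

191


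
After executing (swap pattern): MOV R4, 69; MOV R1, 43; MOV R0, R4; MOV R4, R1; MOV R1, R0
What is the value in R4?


Register state trace (swap pattern):
  MOV R4, 69  → R4 = 69
  MOV R1, 43  → R1 = 43
  MOV R0, R4  → R0 = 69  (save R4)
  MOV R4, R1  → R4 = 43  (R4 gets R1's value)
  MOV R1, R0  → R1 = 69  (R1 gets saved value)
Final: R4 = 43

43


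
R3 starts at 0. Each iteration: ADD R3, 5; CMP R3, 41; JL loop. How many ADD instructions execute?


Loop trace (R3 starts at 0, target 41, step 5):
  ADD #1: R3 = 0 + 5 = 5  → 5 < 41, loop
  ADD #2: R3 = 5 + 5 = 10  → 10 < 41, loop
  ADD #3: R3 = 10 + 5 = 15  → 15 < 41, loop
  ADD #4: R3 = 15 + 5 = 20  → 20 < 41, loop
  ADD #5: R3 = 20 + 5 = 25  → 25 < 41, loop
  ADD #6: R3 = 25 + 5 = 30  → 30 < 41, loop
  ADD #7: R3 = 30 + 5 = 35  → 35 < 41, loop
  ADD #8: R3 = 35 + 5 = 40  → 40 < 41, loop
  ADD #9: R3 = 40 + 5 = 45  → 45 >= 41, exit
Total ADD instructions: 9

9
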